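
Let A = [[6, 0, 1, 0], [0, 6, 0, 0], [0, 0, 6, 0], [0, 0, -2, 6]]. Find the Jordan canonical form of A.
J = [[6, 1, 0, 0], [0, 6, 0, 0], [0, 0, 6, 0], [0, 0, 0, 6]]

The characteristic polynomial is det(xI - A) = (x - 6)^4, so the eigenvalues are 6 (algebraic multiplicity 4).

For λ = 6: rank(A - 6I) = 1, rank((A - 6I)^2) = 0. The eigenspace has dimension 4 - 1 = 3, so there are 3 Jordan blocks; the rank sequence gives block sizes [2, 1, 1].

Assembling the blocks gives the Jordan form J above.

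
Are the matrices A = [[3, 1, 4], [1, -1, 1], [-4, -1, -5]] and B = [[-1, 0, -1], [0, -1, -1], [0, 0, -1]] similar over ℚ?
Both have characteristic polynomial (x + 1)^3, but the minimal polynomial of A is (x + 1)^3 while the minimal polynomial of B is (x + 1)^2. The minimal polynomial is a similarity invariant, so A and B are not similar.

No.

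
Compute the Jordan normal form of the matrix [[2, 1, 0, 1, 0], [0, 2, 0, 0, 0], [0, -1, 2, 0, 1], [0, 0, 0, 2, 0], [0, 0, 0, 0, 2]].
The characteristic polynomial is det(xI - A) = (x - 2)^5, so the eigenvalues are 2 (algebraic multiplicity 5).

For λ = 2: rank(A - 2I) = 2, rank((A - 2I)^2) = 0. The eigenspace has dimension 5 - 2 = 3, so there are 3 Jordan blocks; the rank sequence gives block sizes [2, 2, 1].

Assembling the blocks gives the Jordan form J above.

J = [[2, 1, 0, 0, 0], [0, 2, 0, 0, 0], [0, 0, 2, 1, 0], [0, 0, 0, 2, 0], [0, 0, 0, 0, 2]]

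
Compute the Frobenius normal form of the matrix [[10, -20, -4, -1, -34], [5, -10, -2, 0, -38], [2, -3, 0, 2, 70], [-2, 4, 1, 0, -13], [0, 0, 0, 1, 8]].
The invariant factors of A (the non-unit diagonal entries of the Smith normal form of xI - A over ℚ[x]) are (x - 2)(x^2 - 3x - 5)^2, each dividing the next. The characteristic polynomial is their product, (x - 2)(x^2 - 3x - 5)^2.

The rational canonical form is the block-diagonal matrix of companion matrices C(f_i):
R = [[0, 0, 0, 0, 50], [1, 0, 0, 0, 35], [0, 1, 0, 0, -32], [0, 0, 1, 0, -11], [0, 0, 0, 1, 8]].

Note the characteristic polynomial does not split into linear factors over ℚ, so A has no Jordan form over ℚ; the rational canonical form exists over any field.

R = [[0, 0, 0, 0, 50], [1, 0, 0, 0, 35], [0, 1, 0, 0, -32], [0, 0, 1, 0, -11], [0, 0, 0, 1, 8]]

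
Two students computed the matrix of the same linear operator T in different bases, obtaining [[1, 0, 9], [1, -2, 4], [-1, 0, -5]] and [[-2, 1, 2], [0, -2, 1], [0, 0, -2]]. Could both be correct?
Two matrices over a field are similar if and only if they have the same invariant factors.

Both A and B have characteristic polynomial (x + 2)^3 and minimal polynomial (x + 2)^3. Computing further, both have invariant factors (x + 2)^3. Hence A and B are similar.

Yes.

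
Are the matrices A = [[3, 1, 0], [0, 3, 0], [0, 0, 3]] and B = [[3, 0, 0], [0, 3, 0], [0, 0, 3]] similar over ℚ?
No.

Both have characteristic polynomial (x - 3)^3, but the minimal polynomial of A is (x - 3)^2 while the minimal polynomial of B is x - 3. The minimal polynomial is a similarity invariant, so A and B are not similar.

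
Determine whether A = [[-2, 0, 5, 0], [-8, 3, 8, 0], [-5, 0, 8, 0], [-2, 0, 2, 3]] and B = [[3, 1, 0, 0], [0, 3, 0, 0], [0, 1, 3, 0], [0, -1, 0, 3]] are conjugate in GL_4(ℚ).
Yes.

Two matrices over a field are similar if and only if they have the same invariant factors.

Both A and B have characteristic polynomial (x - 3)^4 and minimal polynomial (x - 3)^2. Computing further, both have invariant factors x - 3, x - 3, (x - 3)^2. Hence A and B are similar.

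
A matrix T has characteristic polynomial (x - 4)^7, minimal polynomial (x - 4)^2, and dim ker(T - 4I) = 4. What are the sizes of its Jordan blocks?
Jordan blocks: (4, 2), (4, 2), (4, 2), (4, 1)

λ = 4: algebraic multiplicity 7 (exponent in χ_T), largest block size 2 (exponent in m_T), 4 blocks (geometric multiplicity). These force block sizes [2, 2, 2, 1].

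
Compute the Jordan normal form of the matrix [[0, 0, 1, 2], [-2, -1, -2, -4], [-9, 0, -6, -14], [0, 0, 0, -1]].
The characteristic polynomial is det(xI - A) = (x + 1)^2(x + 3)^2, so the eigenvalues are -3 (algebraic multiplicity 2), -1 (algebraic multiplicity 2).

For λ = -3: rank(A + 3I) = 3, rank((A + 3I)^2) = 2. The eigenspace has dimension 4 - 3 = 1, so there is 1 Jordan block; the rank sequence gives block sizes [2].

For λ = -1: rank(A + I) = 2. The eigenspace has dimension 4 - 2 = 2, so there are 2 Jordan blocks; the rank sequence gives block sizes [1, 1].

Assembling the blocks gives the Jordan form J above.

J = [[-3, 1, 0, 0], [0, -3, 0, 0], [0, 0, -1, 0], [0, 0, 0, -1]]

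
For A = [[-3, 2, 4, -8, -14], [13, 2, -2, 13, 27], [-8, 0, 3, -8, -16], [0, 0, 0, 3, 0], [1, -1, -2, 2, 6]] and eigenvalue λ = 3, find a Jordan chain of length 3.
v_1 = [[1, -1, 0, 1, -1]]^T, v_2 = [[-2, 0, 0, 0, 1]]^T, v_3 = [[-2, 1, 0, 0, 1]]^T

We seek v_1 ∈ ker((A - 3I)^3) \ ker((A - 3I)^2), then set v_{i+1} = (A - 3I) v_i.

One such chain is v_1 = [[1, -1, 0, 1, -1]]^T, v_2 = [[-2, 0, 0, 0, 1]]^T, v_3 = [[-2, 1, 0, 0, 1]]^T. Check: (A - 3I) v_3 = [[0, 0, 0, 0, 0]]^T = 0.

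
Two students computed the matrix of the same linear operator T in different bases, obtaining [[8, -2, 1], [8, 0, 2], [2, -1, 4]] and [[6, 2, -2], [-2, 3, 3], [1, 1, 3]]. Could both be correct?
Yes.

Two matrices over a field are similar if and only if they have the same invariant factors.

Both A and B have characteristic polynomial (x - 4)^3 and minimal polynomial (x - 4)^3. Computing further, both have invariant factors (x - 4)^3. Hence A and B are similar.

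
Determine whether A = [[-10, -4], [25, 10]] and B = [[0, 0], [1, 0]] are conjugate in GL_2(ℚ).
Yes.

Two matrices over a field are similar if and only if they have the same invariant factors.

Both A and B have characteristic polynomial x^2 and minimal polynomial x^2. Computing further, both have invariant factors x^2. Hence A and B are similar.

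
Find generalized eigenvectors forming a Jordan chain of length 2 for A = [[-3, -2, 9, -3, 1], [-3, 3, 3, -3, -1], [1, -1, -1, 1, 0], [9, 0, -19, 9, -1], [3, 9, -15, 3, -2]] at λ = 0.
We seek v_1 ∈ ker(A^2) \ ker(A), then set v_{i+1} = A v_i.

One such chain is v_1 = [[0, 1, 1, 2, 0]]^T, v_2 = [[1, 0, 0, -1, 0]]^T. Check: A v_2 = [[0, 0, 0, 0, 0]]^T = 0.

v_1 = [[0, 1, 1, 2, 0]]^T, v_2 = [[1, 0, 0, -1, 0]]^T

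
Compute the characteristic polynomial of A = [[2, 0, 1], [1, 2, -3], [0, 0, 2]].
χ_A(x) = (x - 2)^3

xI - A = [[x - 2, 0, -1], [-1, x - 2, 3], [0, 0, x - 2]].

Expanding det(xI - A) along the first row:
det(xI - A) = + (x - 2)·det([[x - 2, 3], [0, x - 2]]) - (0)·det([[-1, 3], [0, x - 2]]) + (-1)·det([[-1, x - 2], [0, 0]]).

Evaluating gives χ_A(x) = x^3 - 6x^2 + 12x - 8 = (x - 2)^3.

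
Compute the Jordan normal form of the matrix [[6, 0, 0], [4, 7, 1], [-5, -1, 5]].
The characteristic polynomial is det(xI - A) = (x - 6)^3, so the eigenvalues are 6 (algebraic multiplicity 3).

For λ = 6: rank(A - 6I) = 2, rank((A - 6I)^2) = 1, rank((A - 6I)^3) = 0. The eigenspace has dimension 3 - 2 = 1, so there is 1 Jordan block; the rank sequence gives block sizes [3].

Assembling the blocks gives the Jordan form J above.

J = [[6, 1, 0], [0, 6, 1], [0, 0, 6]]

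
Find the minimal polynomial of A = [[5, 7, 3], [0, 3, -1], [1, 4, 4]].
m_A(x) = (x - 4)^3

The characteristic polynomial factors as (x - 4)^3. The minimal polynomial is ∏(x - λ)^{k_λ} where k_λ is the size of the largest Jordan block at λ.

For λ = 4: rank(A - 4I) = 2, and the largest Jordan block has size 3 (the smallest k with rank((A - 4I)^k) = rank((A - 4I)^(k+1))).

So m_A(x) = (x - 4)^3.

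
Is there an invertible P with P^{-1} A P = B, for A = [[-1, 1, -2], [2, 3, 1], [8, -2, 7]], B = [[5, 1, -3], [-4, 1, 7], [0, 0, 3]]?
Two matrices over a field are similar if and only if they have the same invariant factors.

Both A and B have characteristic polynomial (x - 3)^3 and minimal polynomial (x - 3)^3. Computing further, both have invariant factors (x - 3)^3. Hence A and B are similar.

Yes.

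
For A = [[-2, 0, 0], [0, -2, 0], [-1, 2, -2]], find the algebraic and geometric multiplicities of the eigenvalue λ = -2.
algebraic multiplicity 3, geometric multiplicity 2

The characteristic polynomial is (x + 2)^3, so the factor x + 2 appears with exponent 3: the algebraic multiplicity is 3.

rank(A + 2I) = 1, so the eigenspace has dimension 3 - 1 = 2: the geometric multiplicity is 2.

Since 2 < 3, A is not diagonalizable.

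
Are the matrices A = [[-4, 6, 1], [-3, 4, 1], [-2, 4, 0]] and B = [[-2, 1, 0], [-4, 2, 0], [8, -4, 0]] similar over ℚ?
No.

Both have characteristic polynomial x^3, but the minimal polynomial of A is x^3 while the minimal polynomial of B is x^2. The minimal polynomial is a similarity invariant, so A and B are not similar.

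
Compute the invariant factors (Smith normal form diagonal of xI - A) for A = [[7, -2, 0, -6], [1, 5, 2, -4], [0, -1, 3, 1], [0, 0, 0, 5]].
x - 5, (x - 5)^3

The Jordan structure of A has elementary divisors (x - 5)^3, (x - 5). Arranging the block sizes at each eigenvalue in decreasing order and taking row products gives the invariant factors.

Invariant factors (smallest first, each dividing the next): x - 5, (x - 5)^3.

Check: the last factor (x - 5)^3 is the minimal polynomial, and the product (x - 5)^4 is the characteristic polynomial.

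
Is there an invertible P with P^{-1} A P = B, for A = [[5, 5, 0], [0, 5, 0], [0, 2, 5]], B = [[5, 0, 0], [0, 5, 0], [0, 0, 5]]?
No.

Both have characteristic polynomial (x - 5)^3, but the minimal polynomial of A is (x - 5)^2 while the minimal polynomial of B is x - 5. The minimal polynomial is a similarity invariant, so A and B are not similar.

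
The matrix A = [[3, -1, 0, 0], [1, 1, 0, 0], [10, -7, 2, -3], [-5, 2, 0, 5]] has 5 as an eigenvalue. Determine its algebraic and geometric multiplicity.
algebraic multiplicity 1, geometric multiplicity 1

The characteristic polynomial is (x - 5)(x - 2)^3, so the factor x - 5 appears with exponent 1: the algebraic multiplicity is 1.

rank(A - 5I) = 3, so the eigenspace has dimension 4 - 3 = 1: the geometric multiplicity is 1.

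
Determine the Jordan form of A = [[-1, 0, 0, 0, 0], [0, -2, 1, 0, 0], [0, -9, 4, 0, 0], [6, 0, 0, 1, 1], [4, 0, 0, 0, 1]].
The characteristic polynomial is det(xI - A) = (x - 1)^4(x + 1), so the eigenvalues are -1 (algebraic multiplicity 1), 1 (algebraic multiplicity 4).

For λ = -1: algebraic multiplicity 1 gives one 1×1 block.

For λ = 1: rank(A - I) = 3, rank((A - I)^2) = 1. The eigenspace has dimension 5 - 3 = 2, so there are 2 Jordan blocks; the rank sequence gives block sizes [2, 2].

Assembling the blocks gives the Jordan form J above.

J = [[-1, 0, 0, 0, 0], [0, 1, 1, 0, 0], [0, 0, 1, 0, 0], [0, 0, 0, 1, 1], [0, 0, 0, 0, 1]]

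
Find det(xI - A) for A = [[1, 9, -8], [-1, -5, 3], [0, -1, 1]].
χ_A(x) = (x + 1)^3

xI - A = [[x - 1, -9, 8], [1, x + 5, -3], [0, 1, x - 1]].

Expanding det(xI - A) along the first row:
det(xI - A) = + (x - 1)·det([[x + 5, -3], [1, x - 1]]) - (-9)·det([[1, -3], [0, x - 1]]) + (8)·det([[1, x + 5], [0, 1]]).

Evaluating gives χ_A(x) = x^3 + 3x^2 + 3x + 1 = (x + 1)^3.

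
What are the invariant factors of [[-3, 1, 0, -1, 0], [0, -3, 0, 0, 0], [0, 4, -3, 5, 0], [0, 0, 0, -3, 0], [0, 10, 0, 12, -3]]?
x + 3, (x + 3)^2, (x + 3)^2

The Jordan structure of A has elementary divisors (x + 3)^2, (x + 3)^2, (x + 3). Arranging the block sizes at each eigenvalue in decreasing order and taking row products gives the invariant factors.

Invariant factors (smallest first, each dividing the next): x + 3, (x + 3)^2, (x + 3)^2.

Check: the last factor (x + 3)^2 is the minimal polynomial, and the product (x + 3)^5 is the characteristic polynomial.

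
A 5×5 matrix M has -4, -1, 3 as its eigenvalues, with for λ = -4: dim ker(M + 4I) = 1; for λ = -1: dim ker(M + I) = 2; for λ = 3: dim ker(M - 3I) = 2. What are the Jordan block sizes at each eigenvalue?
λ = -4: successive nullity increments [1] count blocks of size ≥ k; block sizes are [1].
λ = -1: successive nullity increments [2] count blocks of size ≥ k; block sizes are [1, 1].
λ = 3: successive nullity increments [2] count blocks of size ≥ k; block sizes are [1, 1].

Jordan blocks: (-4, 1), (-1, 1), (-1, 1), (3, 1), (3, 1)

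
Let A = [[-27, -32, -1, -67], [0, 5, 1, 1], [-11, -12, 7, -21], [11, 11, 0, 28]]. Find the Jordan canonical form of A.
J = [[-5, 0, 0, 0], [0, 6, 1, 0], [0, 0, 6, 0], [0, 0, 0, 6]]

The characteristic polynomial is det(xI - A) = (x - 6)^3(x + 5), so the eigenvalues are -5 (algebraic multiplicity 1), 6 (algebraic multiplicity 3).

For λ = -5: algebraic multiplicity 1 gives one 1×1 block.

For λ = 6: rank(A - 6I) = 2, rank((A - 6I)^2) = 1. The eigenspace has dimension 4 - 2 = 2, so there are 2 Jordan blocks; the rank sequence gives block sizes [2, 1].

Assembling the blocks gives the Jordan form J above.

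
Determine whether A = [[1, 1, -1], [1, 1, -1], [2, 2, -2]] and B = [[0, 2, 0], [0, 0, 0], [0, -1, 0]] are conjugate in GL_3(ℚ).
Two matrices over a field are similar if and only if they have the same invariant factors.

Both A and B have characteristic polynomial x^3 and minimal polynomial x^2. Computing further, both have invariant factors x, x^2. Hence A and B are similar.

Yes.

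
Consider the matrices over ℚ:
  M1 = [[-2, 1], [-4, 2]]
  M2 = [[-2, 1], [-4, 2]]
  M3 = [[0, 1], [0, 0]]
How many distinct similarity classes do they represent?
Characteristic polynomials: χ_{M1} = x^2, χ_{M2} = x^2, χ_{M3} = x^2.

{M1, M2, M3}: invariant factors x^2.

Matrices are similar if and only if their invariant-factor lists agree; the partition into similarity classes is {M1, M2, M3}.

1 class: {M1, M2, M3}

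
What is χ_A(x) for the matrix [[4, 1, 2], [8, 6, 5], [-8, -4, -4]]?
χ_A(x) = (x - 2)^3

xI - A = [[x - 4, -1, -2], [-8, x - 6, -5], [8, 4, x + 4]].

Expanding det(xI - A) along the first row:
det(xI - A) = + (x - 4)·det([[x - 6, -5], [4, x + 4]]) - (-1)·det([[-8, -5], [8, x + 4]]) + (-2)·det([[-8, x - 6], [8, 4]]).

Evaluating gives χ_A(x) = x^3 - 6x^2 + 12x - 8 = (x - 2)^3.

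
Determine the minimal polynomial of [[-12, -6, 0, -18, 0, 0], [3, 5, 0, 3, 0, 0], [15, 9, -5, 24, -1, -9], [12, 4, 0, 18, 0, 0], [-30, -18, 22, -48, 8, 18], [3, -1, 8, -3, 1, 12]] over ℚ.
m_A(x) = (x - 6)^2(x - 3)(x - 2)

The characteristic polynomial factors as (x - 6)^3(x - 3)^2(x - 2). The minimal polynomial is ∏(x - λ)^{k_λ} where k_λ is the size of the largest Jordan block at λ.

For λ = 2: rank(A - 2I) = 5, and the largest Jordan block has size 1 (the smallest k with rank((A - 2I)^k) = rank((A - 2I)^(k+1))).
For λ = 3: rank(A - 3I) = 4, and the largest Jordan block has size 1 (the smallest k with rank((A - 3I)^k) = rank((A - 3I)^(k+1))).
For λ = 6: rank(A - 6I) = 4, and the largest Jordan block has size 2 (the smallest k with rank((A - 6I)^k) = rank((A - 6I)^(k+1))).

So m_A(x) = (x - 6)^2(x - 3)(x - 2).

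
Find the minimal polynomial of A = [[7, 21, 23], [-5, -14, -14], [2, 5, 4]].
The characteristic polynomial factors as (x + 1)^3. The minimal polynomial is ∏(x - λ)^{k_λ} where k_λ is the size of the largest Jordan block at λ.

For λ = -1: rank(A + I) = 2, and the largest Jordan block has size 3 (the smallest k with rank((A + I)^k) = rank((A + I)^(k+1))).

So m_A(x) = (x + 1)^3.

m_A(x) = (x + 1)^3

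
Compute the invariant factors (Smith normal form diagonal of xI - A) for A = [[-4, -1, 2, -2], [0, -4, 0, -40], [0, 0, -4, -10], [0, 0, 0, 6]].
The Jordan structure of A has elementary divisors (x + 4)^2, (x + 4), (x - 6). Arranging the block sizes at each eigenvalue in decreasing order and taking row products gives the invariant factors.

Invariant factors (smallest first, each dividing the next): x + 4, (x - 6)(x + 4)^2.

Check: the last factor (x - 6)(x + 4)^2 is the minimal polynomial, and the product (x - 6)(x + 4)^3 is the characteristic polynomial.

x + 4, (x - 6)(x + 4)^2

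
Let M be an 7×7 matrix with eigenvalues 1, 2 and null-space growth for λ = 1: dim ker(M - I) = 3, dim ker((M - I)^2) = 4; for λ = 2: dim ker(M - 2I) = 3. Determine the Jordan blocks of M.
λ = 1: successive nullity increments [3, 1] count blocks of size ≥ k; block sizes are [2, 1, 1].
λ = 2: successive nullity increments [3] count blocks of size ≥ k; block sizes are [1, 1, 1].

Jordan blocks: (1, 2), (1, 1), (1, 1), (2, 1), (2, 1), (2, 1)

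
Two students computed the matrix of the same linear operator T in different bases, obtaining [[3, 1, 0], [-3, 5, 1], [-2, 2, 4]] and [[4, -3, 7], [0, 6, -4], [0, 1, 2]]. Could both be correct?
Yes.

Two matrices over a field are similar if and only if they have the same invariant factors.

Both A and B have characteristic polynomial (x - 4)^3 and minimal polynomial (x - 4)^3. Computing further, both have invariant factors (x - 4)^3. Hence A and B are similar.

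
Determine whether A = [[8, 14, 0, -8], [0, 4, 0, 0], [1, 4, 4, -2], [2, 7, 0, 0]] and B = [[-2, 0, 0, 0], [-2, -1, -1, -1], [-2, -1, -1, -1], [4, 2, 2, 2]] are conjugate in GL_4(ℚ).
No.

trace(A) = 16 but trace(B) = -2. The trace is a similarity invariant, so A and B are not similar.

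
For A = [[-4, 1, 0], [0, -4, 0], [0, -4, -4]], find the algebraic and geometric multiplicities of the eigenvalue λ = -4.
algebraic multiplicity 3, geometric multiplicity 2

The characteristic polynomial is (x + 4)^3, so the factor x + 4 appears with exponent 3: the algebraic multiplicity is 3.

rank(A + 4I) = 1, so the eigenspace has dimension 3 - 1 = 2: the geometric multiplicity is 2.

Since 2 < 3, A is not diagonalizable.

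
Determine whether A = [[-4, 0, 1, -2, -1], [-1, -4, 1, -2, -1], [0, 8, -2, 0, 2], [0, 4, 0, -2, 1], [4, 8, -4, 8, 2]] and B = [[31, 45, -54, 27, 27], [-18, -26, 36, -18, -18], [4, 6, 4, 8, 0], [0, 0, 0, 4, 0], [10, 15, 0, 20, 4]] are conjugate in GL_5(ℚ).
No.

trace(A) = -10 but trace(B) = 17. The trace is a similarity invariant, so A and B are not similar.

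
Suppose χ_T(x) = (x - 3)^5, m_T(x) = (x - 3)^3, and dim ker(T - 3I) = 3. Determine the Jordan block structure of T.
Jordan blocks: (3, 3), (3, 1), (3, 1)

λ = 3: algebraic multiplicity 5 (exponent in χ_T), largest block size 3 (exponent in m_T), 3 blocks (geometric multiplicity). These force block sizes [3, 1, 1].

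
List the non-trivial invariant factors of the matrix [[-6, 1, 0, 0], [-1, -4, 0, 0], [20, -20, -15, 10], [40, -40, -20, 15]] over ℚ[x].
x + 5, (x - 5)(x + 5)^2

The Jordan structure of A has elementary divisors (x + 5)^2, (x + 5), (x - 5). Arranging the block sizes at each eigenvalue in decreasing order and taking row products gives the invariant factors.

Invariant factors (smallest first, each dividing the next): x + 5, (x - 5)(x + 5)^2.

Check: the last factor (x - 5)(x + 5)^2 is the minimal polynomial, and the product (x - 5)(x + 5)^3 is the characteristic polynomial.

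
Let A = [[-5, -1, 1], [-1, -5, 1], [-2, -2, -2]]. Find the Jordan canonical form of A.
The characteristic polynomial is det(xI - A) = (x + 4)^3, so the eigenvalues are -4 (algebraic multiplicity 3).

For λ = -4: rank(A + 4I) = 1, rank((A + 4I)^2) = 0. The eigenspace has dimension 3 - 1 = 2, so there are 2 Jordan blocks; the rank sequence gives block sizes [2, 1].

Assembling the blocks gives the Jordan form J above.

J = [[-4, 1, 0], [0, -4, 0], [0, 0, -4]]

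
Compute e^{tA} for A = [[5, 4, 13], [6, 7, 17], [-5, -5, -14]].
A has Jordan form J = [[-4, 0, 0], [0, 1, 1], [0, 0, 1]] with A = PJP^{-1}, so e^{tA} = P e^{tJ} P^{-1}.

For a Jordan block J_k(λ), e^{tJ_k(λ)} = e^{λt} · (I + tN + t^2 N^2/2! + ... + t^{k-1} N^{k-1}/(k-1)!) where N is the nilpotent superdiagonal part.

Assembling the blocks and conjugating back gives the entries of e^{tA} as shown above.

e^{tA} = [[((2 - t)*e^{5*t} - 1)*e^{-4*t}, ((1 - t)*e^{5*t} - 1)*e^{-4*t}, ((3 - 2*t)*e^{5*t} - 3)*e^{-4*t}], [((t + 1)*e^{5*t} - 1)*e^{-4*t}, ((t + 2)*e^{5*t} - 1)*e^{-4*t}, ((2*t + 3)*e^{5*t} - 3)*e^{-4*t}], [-e^{t} + e^{-4*t}, -e^{t} + e^{-4*t}, -2*e^{t} + 3*e^{-4*t}]]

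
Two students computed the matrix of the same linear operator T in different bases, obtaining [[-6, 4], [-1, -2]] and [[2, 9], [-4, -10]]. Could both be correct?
Two matrices over a field are similar if and only if they have the same invariant factors.

Both A and B have characteristic polynomial (x + 4)^2 and minimal polynomial (x + 4)^2. Computing further, both have invariant factors (x + 4)^2. Hence A and B are similar.

Yes.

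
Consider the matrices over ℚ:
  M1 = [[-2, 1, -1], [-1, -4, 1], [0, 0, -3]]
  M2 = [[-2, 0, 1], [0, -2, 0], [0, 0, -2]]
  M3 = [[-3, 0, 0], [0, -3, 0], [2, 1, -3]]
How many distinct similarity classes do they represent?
Characteristic polynomials: χ_{M1} = (x + 3)^3, χ_{M2} = (x + 2)^3, χ_{M3} = (x + 3)^3.

{M1, M3}: invariant factors x + 3, (x + 3)^2.

{M2}: invariant factors x + 2, (x + 2)^2.

Matrices are similar if and only if their invariant-factor lists agree; the partition into similarity classes is {M1, M3}, {M2}.

2 classes: {M1, M3}, {M2}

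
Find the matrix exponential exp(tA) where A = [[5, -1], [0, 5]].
A has Jordan form J = [[5, 1], [0, 5]] with A = PJP^{-1}, so e^{tA} = P e^{tJ} P^{-1}.

For a Jordan block J_k(λ), e^{tJ_k(λ)} = e^{λt} · (I + tN + t^2 N^2/2! + ... + t^{k-1} N^{k-1}/(k-1)!) where N is the nilpotent superdiagonal part.

Assembling the blocks and conjugating back gives the entries of e^{tA} as shown above.

e^{tA} = [[e^{5*t}, -t*e^{5*t}], [0, e^{5*t}]]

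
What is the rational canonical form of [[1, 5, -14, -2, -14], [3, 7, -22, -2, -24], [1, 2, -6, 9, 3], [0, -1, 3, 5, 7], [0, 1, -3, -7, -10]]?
R = [[0, 0, 0, 0, -16], [1, 0, 0, 0, -8], [0, 1, 0, 0, 15], [0, 0, 1, 0, 5], [0, 0, 0, 1, -3]]

The invariant factors of A (the non-unit diagonal entries of the Smith normal form of xI - A over ℚ[x]) are (x + 1)(x^2 + x - 4)^2, each dividing the next. The characteristic polynomial is their product, (x + 1)(x^2 + x - 4)^2.

The rational canonical form is the block-diagonal matrix of companion matrices C(f_i):
R = [[0, 0, 0, 0, -16], [1, 0, 0, 0, -8], [0, 1, 0, 0, 15], [0, 0, 1, 0, 5], [0, 0, 0, 1, -3]].

Note the characteristic polynomial does not split into linear factors over ℚ, so A has no Jordan form over ℚ; the rational canonical form exists over any field.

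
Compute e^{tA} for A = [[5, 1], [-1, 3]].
e^{tA} = [[(t + 1)*e^{4*t}, t*e^{4*t}], [-t*e^{4*t}, (1 - t)*e^{4*t}]]

A has Jordan form J = [[4, 1], [0, 4]] with A = PJP^{-1}, so e^{tA} = P e^{tJ} P^{-1}.

For a Jordan block J_k(λ), e^{tJ_k(λ)} = e^{λt} · (I + tN + t^2 N^2/2! + ... + t^{k-1} N^{k-1}/(k-1)!) where N is the nilpotent superdiagonal part.

Assembling the blocks and conjugating back gives the entries of e^{tA} as shown above.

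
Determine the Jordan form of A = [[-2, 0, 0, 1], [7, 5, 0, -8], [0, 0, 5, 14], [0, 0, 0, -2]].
J = [[-2, 1, 0, 0], [0, -2, 0, 0], [0, 0, 5, 0], [0, 0, 0, 5]]

The characteristic polynomial is det(xI - A) = (x - 5)^2(x + 2)^2, so the eigenvalues are -2 (algebraic multiplicity 2), 5 (algebraic multiplicity 2).

For λ = -2: rank(A + 2I) = 3, rank((A + 2I)^2) = 2. The eigenspace has dimension 4 - 3 = 1, so there is 1 Jordan block; the rank sequence gives block sizes [2].

For λ = 5: rank(A - 5I) = 2. The eigenspace has dimension 4 - 2 = 2, so there are 2 Jordan blocks; the rank sequence gives block sizes [1, 1].

Assembling the blocks gives the Jordan form J above.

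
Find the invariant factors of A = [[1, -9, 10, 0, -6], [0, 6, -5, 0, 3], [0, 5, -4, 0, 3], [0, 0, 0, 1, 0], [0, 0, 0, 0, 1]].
x - 1, x - 1, (x - 1)^3

The Jordan structure of A has elementary divisors (x - 1)^3, (x - 1), (x - 1). Arranging the block sizes at each eigenvalue in decreasing order and taking row products gives the invariant factors.

Invariant factors (smallest first, each dividing the next): x - 1, x - 1, (x - 1)^3.

Check: the last factor (x - 1)^3 is the minimal polynomial, and the product (x - 1)^5 is the characteristic polynomial.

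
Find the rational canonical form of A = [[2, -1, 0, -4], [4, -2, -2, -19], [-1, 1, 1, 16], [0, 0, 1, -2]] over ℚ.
The invariant factors of A (the non-unit diagonal entries of the Smith normal form of xI - A over ℚ[x]) are (x - 3)(x + 5)(x^2 - x + 1), each dividing the next. The characteristic polynomial is their product, (x - 3)(x + 5)(x^2 - x + 1).

The rational canonical form is the block-diagonal matrix of companion matrices C(f_i):
R = [[0, 0, 0, 15], [1, 0, 0, -17], [0, 1, 0, 16], [0, 0, 1, -1]].

Note the characteristic polynomial does not split into linear factors over ℚ, so A has no Jordan form over ℚ; the rational canonical form exists over any field.

R = [[0, 0, 0, 15], [1, 0, 0, -17], [0, 1, 0, 16], [0, 0, 1, -1]]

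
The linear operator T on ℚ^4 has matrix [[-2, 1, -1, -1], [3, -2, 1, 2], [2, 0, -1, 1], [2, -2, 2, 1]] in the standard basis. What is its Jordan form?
J = [[-1, 1, 0, 0], [0, -1, 0, 0], [0, 0, -1, 1], [0, 0, 0, -1]]

The characteristic polynomial is det(xI - A) = (x + 1)^4, so the eigenvalues are -1 (algebraic multiplicity 4).

For λ = -1: rank(A + I) = 2, rank((A + I)^2) = 0. The eigenspace has dimension 4 - 2 = 2, so there are 2 Jordan blocks; the rank sequence gives block sizes [2, 2].

Assembling the blocks gives the Jordan form J above.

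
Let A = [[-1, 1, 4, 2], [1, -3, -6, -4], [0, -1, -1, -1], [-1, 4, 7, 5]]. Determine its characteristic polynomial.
xI - A = [[x + 1, -1, -4, -2], [-1, x + 3, 6, 4], [0, 1, x + 1, 1], [1, -4, -7, x - 5]].

Expanding det(xI - A) along the first row:
det(xI - A) = + (x + 1)·det([[x + 3, 6, 4], [1, x + 1, 1], [-4, -7, x - 5]]) - (-1)·det([[-1, 6, 4], [0, x + 1, 1], [1, -7, x - 5]]) + (-4)·det([[-1, x + 3, 4], [0, 1, 1], [1, -4, x - 5]]) - (-2)·det([[-1, x + 3, 6], [0, 1, x + 1], [1, -4, -7]]).

Evaluating gives χ_A(x) = x^4.

χ_A(x) = x^4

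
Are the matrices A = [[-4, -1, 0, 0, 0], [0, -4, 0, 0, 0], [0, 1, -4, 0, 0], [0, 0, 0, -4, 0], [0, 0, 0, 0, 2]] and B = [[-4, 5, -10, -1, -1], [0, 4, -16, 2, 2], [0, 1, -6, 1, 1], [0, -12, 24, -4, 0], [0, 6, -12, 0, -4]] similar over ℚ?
Two matrices over a field are similar if and only if they have the same invariant factors.

Both A and B have characteristic polynomial (x - 2)(x + 4)^4 and minimal polynomial (x - 2)(x + 4)^2. Computing further, both have invariant factors x + 4, x + 4, (x - 2)(x + 4)^2. Hence A and B are similar.

Yes.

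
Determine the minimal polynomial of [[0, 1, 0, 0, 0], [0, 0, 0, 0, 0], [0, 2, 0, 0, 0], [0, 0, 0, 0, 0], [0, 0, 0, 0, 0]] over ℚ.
The characteristic polynomial factors as x^5. The minimal polynomial is ∏(x - λ)^{k_λ} where k_λ is the size of the largest Jordan block at λ.

For λ = 0: rank(A) = 1, and the largest Jordan block has size 2 (the smallest k with rank(A^k) = rank(A^(k+1))).

So m_A(x) = x^2.

m_A(x) = x^2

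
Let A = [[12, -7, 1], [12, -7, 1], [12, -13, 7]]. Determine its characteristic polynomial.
χ_A(x) = x(x - 6)^2

xI - A = [[x - 12, 7, -1], [-12, x + 7, -1], [-12, 13, x - 7]].

Expanding det(xI - A) along the first row:
det(xI - A) = + (x - 12)·det([[x + 7, -1], [13, x - 7]]) - (7)·det([[-12, -1], [-12, x - 7]]) + (-1)·det([[-12, x + 7], [-12, 13]]).

Evaluating gives χ_A(x) = x^3 - 12x^2 + 36x = x(x - 6)^2.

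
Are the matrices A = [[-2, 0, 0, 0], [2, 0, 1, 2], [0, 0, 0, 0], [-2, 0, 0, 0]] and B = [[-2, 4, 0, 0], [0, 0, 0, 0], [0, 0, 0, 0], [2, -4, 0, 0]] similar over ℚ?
Both have characteristic polynomial x^3(x + 2), but the minimal polynomial of A is x^2(x + 2) while the minimal polynomial of B is x(x + 2). The minimal polynomial is a similarity invariant, so A and B are not similar.

No.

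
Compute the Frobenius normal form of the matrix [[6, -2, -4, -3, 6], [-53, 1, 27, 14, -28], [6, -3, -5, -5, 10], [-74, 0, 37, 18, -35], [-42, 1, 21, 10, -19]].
R = [[0, 0, 0, 0, -25], [1, 0, 0, 0, -15], [0, 1, 0, 0, -1], [0, 0, 1, 0, -9], [0, 0, 0, 1, 1]]

The invariant factors of A (the non-unit diagonal entries of the Smith normal form of xI - A over ℚ[x]) are (x + 1)(x^2 - x + 5)^2, each dividing the next. The characteristic polynomial is their product, (x + 1)(x^2 - x + 5)^2.

The rational canonical form is the block-diagonal matrix of companion matrices C(f_i):
R = [[0, 0, 0, 0, -25], [1, 0, 0, 0, -15], [0, 1, 0, 0, -1], [0, 0, 1, 0, -9], [0, 0, 0, 1, 1]].

Note the characteristic polynomial does not split into linear factors over ℚ, so A has no Jordan form over ℚ; the rational canonical form exists over any field.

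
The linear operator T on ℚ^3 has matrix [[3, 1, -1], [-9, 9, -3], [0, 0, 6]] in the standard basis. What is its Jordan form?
The characteristic polynomial is det(xI - A) = (x - 6)^3, so the eigenvalues are 6 (algebraic multiplicity 3).

For λ = 6: rank(A - 6I) = 1, rank((A - 6I)^2) = 0. The eigenspace has dimension 3 - 1 = 2, so there are 2 Jordan blocks; the rank sequence gives block sizes [2, 1].

Assembling the blocks gives the Jordan form J above.

J = [[6, 1, 0], [0, 6, 0], [0, 0, 6]]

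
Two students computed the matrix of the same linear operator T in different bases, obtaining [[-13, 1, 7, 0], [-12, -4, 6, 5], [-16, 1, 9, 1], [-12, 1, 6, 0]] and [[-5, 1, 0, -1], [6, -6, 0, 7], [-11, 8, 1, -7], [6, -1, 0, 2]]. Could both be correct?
Yes.

Two matrices over a field are similar if and only if they have the same invariant factors.

Both A and B have characteristic polynomial (x - 1)^2(x + 5)^2 and minimal polynomial (x - 1)^2(x + 5)^2. Computing further, both have invariant factors (x - 1)^2(x + 5)^2. Hence A and B are similar.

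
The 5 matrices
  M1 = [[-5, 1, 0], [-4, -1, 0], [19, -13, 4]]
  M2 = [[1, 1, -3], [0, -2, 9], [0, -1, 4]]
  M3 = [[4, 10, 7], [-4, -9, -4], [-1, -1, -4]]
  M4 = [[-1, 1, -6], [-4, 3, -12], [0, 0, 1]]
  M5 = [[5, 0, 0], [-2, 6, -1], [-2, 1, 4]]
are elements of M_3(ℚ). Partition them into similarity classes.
4 classes: {M1}, {M2, M4}, {M3}, {M5}

Characteristic polynomials: χ_{M1} = (x - 4)(x + 3)^2, χ_{M2} = (x - 1)^3, χ_{M3} = (x + 3)^3, χ_{M4} = (x - 1)^3, χ_{M5} = (x - 5)^3.

{M1}: invariant factors (x - 4)(x + 3)^2.

{M2, M4}: invariant factors x - 1, (x - 1)^2.

{M3}: invariant factors (x + 3)^3.

{M5}: invariant factors x - 5, (x - 5)^2.

Matrices are similar if and only if their invariant-factor lists agree; the partition into similarity classes is {M1}, {M2, M4}, {M3}, {M5}.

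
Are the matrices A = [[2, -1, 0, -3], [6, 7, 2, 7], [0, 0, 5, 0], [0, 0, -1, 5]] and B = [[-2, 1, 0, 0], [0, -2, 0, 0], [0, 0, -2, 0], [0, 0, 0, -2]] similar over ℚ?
trace(A) = 19 but trace(B) = -8. The trace is a similarity invariant, so A and B are not similar.

No.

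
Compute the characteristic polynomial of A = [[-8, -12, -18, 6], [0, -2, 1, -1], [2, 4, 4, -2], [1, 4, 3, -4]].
χ_A(x) = (x + 2)^3(x + 4)

xI - A = [[x + 8, 12, 18, -6], [0, x + 2, -1, 1], [-2, -4, x - 4, 2], [-1, -4, -3, x + 4]].

Expanding det(xI - A) along the first row:
det(xI - A) = + (x + 8)·det([[x + 2, -1, 1], [-4, x - 4, 2], [-4, -3, x + 4]]) - (12)·det([[0, -1, 1], [-2, x - 4, 2], [-1, -3, x + 4]]) + (18)·det([[0, x + 2, 1], [-2, -4, 2], [-1, -4, x + 4]]) - (-6)·det([[0, x + 2, -1], [-2, -4, x - 4], [-1, -4, -3]]).

Evaluating gives χ_A(x) = x^4 + 10x^3 + 36x^2 + 56x + 32 = (x + 2)^3(x + 4).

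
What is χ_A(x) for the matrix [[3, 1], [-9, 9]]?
χ_A(x) = (x - 6)^2

xI - A = [[x - 3, -1], [9, x - 9]].

Expanding det(xI - A) along the first row:
det(xI - A) = + (x - 3)·det([[x - 9]]) - (-1)·det([[9]]).

Evaluating gives χ_A(x) = x^2 - 12x + 36 = (x - 6)^2.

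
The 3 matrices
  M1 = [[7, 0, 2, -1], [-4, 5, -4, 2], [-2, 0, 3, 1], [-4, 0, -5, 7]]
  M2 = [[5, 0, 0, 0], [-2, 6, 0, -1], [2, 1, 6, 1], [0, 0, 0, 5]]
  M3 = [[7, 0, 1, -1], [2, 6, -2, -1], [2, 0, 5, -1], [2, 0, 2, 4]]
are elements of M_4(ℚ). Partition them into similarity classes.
Characteristic polynomials: χ_{M1} = (x - 6)^2(x - 5)^2, χ_{M2} = (x - 6)^2(x - 5)^2, χ_{M3} = (x - 6)^2(x - 5)^2.

{M1, M2}: invariant factors x - 5, (x - 6)^2(x - 5).

{M3}: invariant factors (x - 6)^2(x - 5)^2.

Matrices are similar if and only if their invariant-factor lists agree; the partition into similarity classes is {M1, M2}, {M3}.

2 classes: {M1, M2}, {M3}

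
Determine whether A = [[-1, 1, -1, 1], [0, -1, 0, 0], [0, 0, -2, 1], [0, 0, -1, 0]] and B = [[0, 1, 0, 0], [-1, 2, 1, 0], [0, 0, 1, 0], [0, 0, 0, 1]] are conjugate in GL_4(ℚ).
No.

trace(A) = -4 but trace(B) = 4. The trace is a similarity invariant, so A and B are not similar.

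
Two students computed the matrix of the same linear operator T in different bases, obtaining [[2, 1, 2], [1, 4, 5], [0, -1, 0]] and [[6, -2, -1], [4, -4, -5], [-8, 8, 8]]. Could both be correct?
trace(A) = 6 but trace(B) = 10. The trace is a similarity invariant, so A and B are not similar.

No.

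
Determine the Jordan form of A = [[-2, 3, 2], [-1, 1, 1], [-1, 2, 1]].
J = [[0, 1, 0], [0, 0, 1], [0, 0, 0]]

The characteristic polynomial is det(xI - A) = x^3, so the eigenvalues are 0 (algebraic multiplicity 3).

For λ = 0: rank(A) = 2, rank(A^2) = 1, rank(A^3) = 0. The eigenspace has dimension 3 - 2 = 1, so there is 1 Jordan block; the rank sequence gives block sizes [3].

Assembling the blocks gives the Jordan form J above.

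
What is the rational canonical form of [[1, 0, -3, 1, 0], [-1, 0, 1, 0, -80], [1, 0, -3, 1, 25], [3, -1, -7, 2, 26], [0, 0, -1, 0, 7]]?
The invariant factors of A (the non-unit diagonal entries of the Smith normal form of xI - A over ℚ[x]) are (x - 1)(x^2 - 3x + 5)^2, each dividing the next. The characteristic polynomial is their product, (x - 1)(x^2 - 3x + 5)^2.

The rational canonical form is the block-diagonal matrix of companion matrices C(f_i):
R = [[0, 0, 0, 0, 25], [1, 0, 0, 0, -55], [0, 1, 0, 0, 49], [0, 0, 1, 0, -25], [0, 0, 0, 1, 7]].

Note the characteristic polynomial does not split into linear factors over ℚ, so A has no Jordan form over ℚ; the rational canonical form exists over any field.

R = [[0, 0, 0, 0, 25], [1, 0, 0, 0, -55], [0, 1, 0, 0, 49], [0, 0, 1, 0, -25], [0, 0, 0, 1, 7]]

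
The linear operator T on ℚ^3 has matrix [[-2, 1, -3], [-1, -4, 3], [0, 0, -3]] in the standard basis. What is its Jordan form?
J = [[-3, 1, 0], [0, -3, 0], [0, 0, -3]]

The characteristic polynomial is det(xI - A) = (x + 3)^3, so the eigenvalues are -3 (algebraic multiplicity 3).

For λ = -3: rank(A + 3I) = 1, rank((A + 3I)^2) = 0. The eigenspace has dimension 3 - 1 = 2, so there are 2 Jordan blocks; the rank sequence gives block sizes [2, 1].

Assembling the blocks gives the Jordan form J above.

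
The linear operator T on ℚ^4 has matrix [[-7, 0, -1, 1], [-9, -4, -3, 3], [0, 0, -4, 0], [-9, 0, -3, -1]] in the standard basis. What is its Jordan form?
The characteristic polynomial is det(xI - A) = (x + 4)^4, so the eigenvalues are -4 (algebraic multiplicity 4).

For λ = -4: rank(A + 4I) = 1, rank((A + 4I)^2) = 0. The eigenspace has dimension 4 - 1 = 3, so there are 3 Jordan blocks; the rank sequence gives block sizes [2, 1, 1].

Assembling the blocks gives the Jordan form J above.

J = [[-4, 1, 0, 0], [0, -4, 0, 0], [0, 0, -4, 0], [0, 0, 0, -4]]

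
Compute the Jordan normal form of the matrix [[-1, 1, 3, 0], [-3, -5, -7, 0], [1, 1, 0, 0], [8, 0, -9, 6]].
J = [[-2, 1, 0, 0], [0, -2, 1, 0], [0, 0, -2, 0], [0, 0, 0, 6]]

The characteristic polynomial is det(xI - A) = (x - 6)(x + 2)^3, so the eigenvalues are -2 (algebraic multiplicity 3), 6 (algebraic multiplicity 1).

For λ = -2: rank(A + 2I) = 3, rank((A + 2I)^2) = 2, rank((A + 2I)^3) = 1. The eigenspace has dimension 4 - 3 = 1, so there is 1 Jordan block; the rank sequence gives block sizes [3].

For λ = 6: algebraic multiplicity 1 gives one 1×1 block.

Assembling the blocks gives the Jordan form J above.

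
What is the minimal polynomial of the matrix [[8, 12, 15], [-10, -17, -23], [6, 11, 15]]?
m_A(x) = (x - 2)^3

The characteristic polynomial factors as (x - 2)^3. The minimal polynomial is ∏(x - λ)^{k_λ} where k_λ is the size of the largest Jordan block at λ.

For λ = 2: rank(A - 2I) = 2, and the largest Jordan block has size 3 (the smallest k with rank((A - 2I)^k) = rank((A - 2I)^(k+1))).

So m_A(x) = (x - 2)^3.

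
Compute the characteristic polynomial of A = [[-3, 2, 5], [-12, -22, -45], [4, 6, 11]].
χ_A(x) = (x + 4)(x + 5)^2

xI - A = [[x + 3, -2, -5], [12, x + 22, 45], [-4, -6, x - 11]].

Expanding det(xI - A) along the first row:
det(xI - A) = + (x + 3)·det([[x + 22, 45], [-6, x - 11]]) - (-2)·det([[12, 45], [-4, x - 11]]) + (-5)·det([[12, x + 22], [-4, -6]]).

Evaluating gives χ_A(x) = x^3 + 14x^2 + 65x + 100 = (x + 4)(x + 5)^2.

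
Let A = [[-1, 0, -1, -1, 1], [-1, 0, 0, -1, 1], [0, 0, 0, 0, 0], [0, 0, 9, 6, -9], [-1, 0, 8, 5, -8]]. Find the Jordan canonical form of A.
The characteristic polynomial is det(xI - A) = x^4(x + 3), so the eigenvalues are -3 (algebraic multiplicity 1), 0 (algebraic multiplicity 4).

For λ = -3: algebraic multiplicity 1 gives one 1×1 block.

For λ = 0: rank(A) = 3, rank(A^2) = 1. The eigenspace has dimension 5 - 3 = 2, so there are 2 Jordan blocks; the rank sequence gives block sizes [2, 2].

Assembling the blocks gives the Jordan form J above.

J = [[-3, 0, 0, 0, 0], [0, 0, 1, 0, 0], [0, 0, 0, 0, 0], [0, 0, 0, 0, 1], [0, 0, 0, 0, 0]]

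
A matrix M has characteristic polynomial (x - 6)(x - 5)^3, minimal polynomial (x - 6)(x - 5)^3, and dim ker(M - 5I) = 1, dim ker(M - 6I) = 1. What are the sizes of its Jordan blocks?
λ = 5: algebraic multiplicity 3 (exponent in χ_M), largest block size 3 (exponent in m_M), 1 block (geometric multiplicity). This forces block sizes [3].
λ = 6: algebraic multiplicity 1 (exponent in χ_M), largest block size 1 (exponent in m_M), 1 block (geometric multiplicity). This forces block sizes [1].

Jordan blocks: (5, 3), (6, 1)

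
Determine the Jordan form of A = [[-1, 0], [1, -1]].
J = [[-1, 1], [0, -1]]

The characteristic polynomial is det(xI - A) = (x + 1)^2, so the eigenvalues are -1 (algebraic multiplicity 2).

For λ = -1: rank(A + I) = 1, rank((A + I)^2) = 0. The eigenspace has dimension 2 - 1 = 1, so there is 1 Jordan block; the rank sequence gives block sizes [2].

Assembling the blocks gives the Jordan form J above.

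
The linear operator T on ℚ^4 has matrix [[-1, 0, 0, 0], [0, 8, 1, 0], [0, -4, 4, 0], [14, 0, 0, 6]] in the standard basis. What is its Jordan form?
J = [[-1, 0, 0, 0], [0, 6, 1, 0], [0, 0, 6, 0], [0, 0, 0, 6]]

The characteristic polynomial is det(xI - A) = (x - 6)^3(x + 1), so the eigenvalues are -1 (algebraic multiplicity 1), 6 (algebraic multiplicity 3).

For λ = -1: algebraic multiplicity 1 gives one 1×1 block.

For λ = 6: rank(A - 6I) = 2, rank((A - 6I)^2) = 1. The eigenspace has dimension 4 - 2 = 2, so there are 2 Jordan blocks; the rank sequence gives block sizes [2, 1].

Assembling the blocks gives the Jordan form J above.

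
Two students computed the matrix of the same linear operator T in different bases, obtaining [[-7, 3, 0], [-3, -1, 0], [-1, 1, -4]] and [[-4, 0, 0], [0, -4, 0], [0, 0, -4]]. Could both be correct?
Both have characteristic polynomial (x + 4)^3, but the minimal polynomial of A is (x + 4)^2 while the minimal polynomial of B is x + 4. The minimal polynomial is a similarity invariant, so A and B are not similar.

No.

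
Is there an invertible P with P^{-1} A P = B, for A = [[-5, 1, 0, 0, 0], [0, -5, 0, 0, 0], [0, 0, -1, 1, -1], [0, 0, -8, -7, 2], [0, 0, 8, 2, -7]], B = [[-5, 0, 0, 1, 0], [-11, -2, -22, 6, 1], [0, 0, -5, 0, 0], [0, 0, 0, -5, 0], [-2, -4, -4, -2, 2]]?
trace(A) = -25 but trace(B) = -15. The trace is a similarity invariant, so A and B are not similar.

No.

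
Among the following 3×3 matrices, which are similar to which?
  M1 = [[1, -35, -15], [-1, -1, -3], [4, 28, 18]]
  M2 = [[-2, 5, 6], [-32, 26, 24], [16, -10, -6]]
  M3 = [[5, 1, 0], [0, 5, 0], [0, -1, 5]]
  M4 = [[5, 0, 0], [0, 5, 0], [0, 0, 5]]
3 classes: {M1, M2}, {M3}, {M4}

Characteristic polynomials: χ_{M1} = (x - 6)^3, χ_{M2} = (x - 6)^3, χ_{M3} = (x - 5)^3, χ_{M4} = (x - 5)^3.

{M1, M2}: invariant factors x - 6, (x - 6)^2.

{M3}: invariant factors x - 5, (x - 5)^2.

{M4}: invariant factors x - 5, x - 5, x - 5.

Matrices are similar if and only if their invariant-factor lists agree; the partition into similarity classes is {M1, M2}, {M3}, {M4}.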